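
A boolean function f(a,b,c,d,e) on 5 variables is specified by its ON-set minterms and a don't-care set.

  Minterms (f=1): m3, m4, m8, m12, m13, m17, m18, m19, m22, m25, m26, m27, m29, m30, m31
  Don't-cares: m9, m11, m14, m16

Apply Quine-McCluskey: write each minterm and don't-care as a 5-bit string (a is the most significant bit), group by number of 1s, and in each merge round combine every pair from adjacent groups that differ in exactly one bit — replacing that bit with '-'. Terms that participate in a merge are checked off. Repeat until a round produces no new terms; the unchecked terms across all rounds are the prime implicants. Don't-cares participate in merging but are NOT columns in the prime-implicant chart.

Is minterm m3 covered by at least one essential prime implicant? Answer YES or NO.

size-2^0 implicants → 00011(✓)  00100(✓)  01000(✓)  01001(✓)  01011(✓)  01100(✓)  01101(✓)  01110(✓)  10000(✓)  10001(✓)  10010(✓)  10011(✓)  10110(✓)  11001(✓)  11010(✓)  11011(✓)  11101(✓)  11110(✓)  11111(✓)
size-2^1 implicants → -0011(✓)  -1001(✓)  -1011(✓)  -1101(✓)  -1110  0-011(✓)  0-100  01-00(✓)  01-01(✓)  010-1(✓)  0100-(✓)  011-0  0110-(✓)  1-001(✓)  1-010(✓)  1-011(✓)  1-110(✓)  10-10(✓)  100-0(✓)  100-1(✓)  1000-(✓)  1001-(✓)  11-01(✓)  11-10(✓)  11-11(✓)  110-1(✓)  1101-(✓)  111-1(✓)  1111-(✓)
size-2^2 implicants → --011  -1-01  -10-1  01-0-  1--10  1-0-1  1-01-  100--  11--1  11-1-
Unchecked terms (primes): --011, -1-01, -10-1, -1110, 0-100, 01-0-, 011-0, 1--10, 1-0-1, 1-01-, 100--, 11--1, 11-1-
Minterm coverage:
  m3 ⊆ --011 [E]
  m4 ⊆ 0-100 [E]
  m8 ⊆ 01-0- [E]
  m12 ⊆ 0-100,01-0-,011-0
  m13 ⊆ -1-01,01-0-
  m17 ⊆ 1-0-1,100--
  m18 ⊆ 1--10,1-01-,100--
  m19 ⊆ --011,1-0-1,1-01-,100--
  m22 ⊆ 1--10 [E]
  m25 ⊆ -1-01,-10-1,1-0-1,11--1
  m26 ⊆ 1--10,1-01-,11-1-
  m27 ⊆ --011,-10-1,1-0-1,1-01-,11--1,11-1-
  m29 ⊆ -1-01,11--1
  m30 ⊆ -1110,1--10,11-1-
  m31 ⊆ 11--1,11-1-
E = {--011, 0-100, 01-0-, 1--10}

YES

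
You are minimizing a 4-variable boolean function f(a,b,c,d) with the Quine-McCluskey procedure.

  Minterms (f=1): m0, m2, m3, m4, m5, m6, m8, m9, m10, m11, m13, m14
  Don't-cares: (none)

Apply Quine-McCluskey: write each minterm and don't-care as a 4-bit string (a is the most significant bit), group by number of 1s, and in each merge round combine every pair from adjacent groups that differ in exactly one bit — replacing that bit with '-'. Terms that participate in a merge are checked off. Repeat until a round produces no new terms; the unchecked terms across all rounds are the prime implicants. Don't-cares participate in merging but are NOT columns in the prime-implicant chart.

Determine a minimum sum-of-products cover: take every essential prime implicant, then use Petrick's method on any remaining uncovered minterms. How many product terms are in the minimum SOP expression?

5

[col 0] 0000*, 0010*, 0011*, 0100*, 0101*, 0110*, 1000*, 1001*, 1010*, 1011*, 1101*, 1110*
[col 1] -000*, -010*, -011*, -101, -110*, 0-00*, 0-10*, 00-0*, 001-*, 01-0*, 010-, 1-01, 1-10*, 10-0*, 10-1*, 100-*, 101-*
[col 2] --10, -0-0, -01-, 0--0, 10--
Prime implicants: --10, -0-0, -01-, -101, 0--0, 010-, 1-01, 10--
PI chart (minterm → PIs covering it):
  0 | -0-0,0--0
  2 | --10,-0-0,-01-,0--0
  3 | -01-  (sole → essential)
  4 | 0--0,010-
  5 | -101,010-
  6 | --10,0--0
  8 | -0-0,10--
  9 | 1-01,10--
  10 | --10,-0-0,-01-,10--
  11 | -01-,10--
  13 | -101,1-01
  14 | --10  (sole → essential)
Essential prime implicants: --10, -01-
Petrick residual → -0-0, 010-, 1-01
Minimum SOP uses 5 PIs: cd' + b'd' + b'c + a'bc' + ac'd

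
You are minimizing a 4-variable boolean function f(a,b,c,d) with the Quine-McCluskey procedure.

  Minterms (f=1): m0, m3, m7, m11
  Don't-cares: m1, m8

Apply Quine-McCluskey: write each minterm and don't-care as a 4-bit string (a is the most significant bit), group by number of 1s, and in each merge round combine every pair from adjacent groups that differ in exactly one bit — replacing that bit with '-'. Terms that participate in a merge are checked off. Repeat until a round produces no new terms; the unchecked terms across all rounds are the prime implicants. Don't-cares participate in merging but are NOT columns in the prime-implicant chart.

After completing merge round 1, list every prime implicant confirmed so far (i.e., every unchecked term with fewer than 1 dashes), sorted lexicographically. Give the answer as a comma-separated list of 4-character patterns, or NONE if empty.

NONE

[col 0] 0000*, 0001*, 0011*, 0111*, 1000*, 1011*
[col 1] -000, -011, 0-11, 00-1, 000-
Prime implicants: -000, -011, 0-11, 00-1, 000-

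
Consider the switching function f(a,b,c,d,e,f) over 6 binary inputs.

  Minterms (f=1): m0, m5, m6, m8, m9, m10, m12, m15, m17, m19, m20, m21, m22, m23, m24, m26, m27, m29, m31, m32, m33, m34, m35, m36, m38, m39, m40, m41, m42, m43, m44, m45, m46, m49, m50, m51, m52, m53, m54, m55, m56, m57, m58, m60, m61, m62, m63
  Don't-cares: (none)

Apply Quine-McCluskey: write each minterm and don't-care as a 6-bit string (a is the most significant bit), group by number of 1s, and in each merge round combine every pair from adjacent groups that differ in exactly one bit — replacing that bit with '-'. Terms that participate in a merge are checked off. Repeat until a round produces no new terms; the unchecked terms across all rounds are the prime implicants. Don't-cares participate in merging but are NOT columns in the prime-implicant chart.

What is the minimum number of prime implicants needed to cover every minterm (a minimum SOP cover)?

Round 0: 000000✓ 000101✓ 000110✓ 001000✓ 001001✓ 001010✓ 001100✓ 001111✓ 010001✓ 010011✓ 010100✓ 010101✓ 010110✓ 010111✓ 011000✓ 011010✓ 011011✓ 011101✓ 011111✓ 100000✓ 100001✓ 100010✓ 100011✓ 100100✓ 100110✓ 100111✓ 101000✓ 101001✓ 101010✓ 101011✓ 101100✓ 101101✓ 101110✓ 110001✓ 110010✓ 110011✓ 110100✓ 110101✓ 110110✓ 110111✓ 111000✓ 111001✓ 111010✓ 111100✓ 111101✓ 111110✓ 111111✓
Round 1: -00000✓ -00110✓ -01000✓ -01001✓ -01010✓ -01100✓ -10001✓ -10011✓ -10100✓ -10101✓ -10110✓ -10111✓ -11000✓ -11010✓ -11101✓ -11111✓ 0-0101 0-0110✓ 0-1000✓ 0-1010✓ 0-1111 00-000✓ 001-00✓ 0010-0✓ 00100-✓ 01-011✓ 01-101✓ 01-111✓ 010-01✓ 010-11✓ 0100-1✓ 0101-0✓ 0101-1✓ 01010-✓ 01011-✓ 011-11✓ 0110-0✓ 01101- 0111-1✓ 1-0001✓ 1-0010✓ 1-0011✓ 1-0100✓ 1-0110✓ 1-0111✓ 1-1000✓ 1-1001✓ 1-1010✓ 1-1100✓ 1-1101✓ 1-1110✓ 10-000✓ 10-001✓ 10-010✓ 10-011✓ 10-100✓ 10-110✓ 100-00✓ 100-10✓ 100-11✓ 1000-0✓ 1000-1✓ 10000-✓ 10001-✓ 1001-0✓ 10011-✓ 101-00✓ 101-01✓ 101-10✓ 1010-0✓ 1010-1✓ 10100-✓ 10101-✓ 1011-0✓ 10110-✓ 11-001✓ 11-010✓ 11-100✓ 11-101✓ 11-110✓ 11-111✓ 110-01✓ 110-10✓ 110-11✓ 1100-1✓ 11001-✓ 1101-0✓ 1101-1✓ 11010-✓ 11011-✓ 111-00✓ 111-01✓ 111-10✓ 1110-0✓ 11100-✓ 1111-0✓ 1111-1✓ 11110-✓ 11111-✓
Round 2: --0110 --1000✓ --1010✓ -0-000 -01-00 -010-0✓ -0100- -1-101✓ -1-111✓ -10-01✓ -10-11✓ -100-1✓ -101-0✓ -101-1✓ -1010-✓ -1011-✓ -110-0✓ -111-1✓ 0-10-0✓ 01--11 01-1-1✓ 010--1✓ 0101--✓ 1--001 1--010✓ 1--100✓ 1--110✓ 1-0-10✓ 1-0-11✓ 1-00-1 1-001-✓ 1-01-0✓ 1-011-✓ 1-1-00✓ 1-1-01✓ 1-1-10✓ 1-10-0✓ 1-100-✓ 1-11-0✓ 1-110-✓ 10--00✓ 10--10✓ 10-0-0✓ 10-0-1✓ 10-00-✓ 10-01-✓ 10-1-0✓ 100--0✓ 100-1-✓ 1000--✓ 101--0✓ 101-0-✓ 1010--✓ 11--01 11--10✓ 11-1-0✓ 11-1-1✓ 11-10-✓ 11-11-✓ 110--1✓ 110-1-✓ 1101--✓ 111--0✓ 111-0-✓ 1111--✓
Round 3: --10-0 -1-1-1 -10--1 -101-- 1---10 1--1-0 1-0-1- 1-1--0 1-1-0- 10---0 10-0-- 11-1--
PIs = {--0110, --10-0, -0-000, -01-00, -0100-, -1-1-1, -10--1, -101--, 0-0101, 0-1111, 01--11, 01101-, 1---10, 1--001, 1--1-0, 1-0-1-, 1-00-1, 1-1--0, 1-1-0-, 10---0, 10-0--, 11--01, 11-1--}
Coverage chart:
  m0: -0-000 ←essential
  m5: 0-0101 ←essential
  m6: --0110 ←essential
  m8: --10-0,-0-000,-01-00,-0100-
  m9: -0100- ←essential
  m10: --10-0 ←essential
  m12: -01-00 ←essential
  m15: 0-1111 ←essential
  m17: -10--1 ←essential
  m19: -10--1,01--11
  m20: -101-- ←essential
  m21: -1-1-1,-10--1,-101--,0-0101
  m22: --0110,-101--
  m23: -1-1-1,-10--1,-101--,01--11
  m24: --10-0 ←essential
  m26: --10-0,01101-
  m27: 01--11,01101-
  m29: -1-1-1 ←essential
  m31: -1-1-1,0-1111,01--11
  m32: -0-000,10---0,10-0--
  m33: 1--001,1-00-1,10-0--
  m34: 1---10,1-0-1-,10---0,10-0--
  m35: 1-0-1-,1-00-1,10-0--
  m36: 1--1-0,10---0
  m38: --0110,1---10,1--1-0,1-0-1-,10---0
  m39: 1-0-1- ←essential
  m40: --10-0,-0-000,-01-00,-0100-,1-1--0,1-1-0-,10---0,10-0--
  m41: -0100-,1--001,1-1-0-,10-0--
  m42: --10-0,1---10,1-1--0,10---0,10-0--
  m43: 10-0-- ←essential
  m44: -01-00,1--1-0,1-1--0,1-1-0-,10---0
  m45: 1-1-0- ←essential
  m46: 1---10,1--1-0,1-1--0,10---0
  m49: -10--1,1--001,1-00-1,11--01
  m50: 1---10,1-0-1-
  m51: -10--1,1-0-1-,1-00-1
  m52: -101--,1--1-0,11-1--
  m53: -1-1-1,-10--1,-101--,11--01,11-1--
  m54: --0110,-101--,1---10,1--1-0,1-0-1-,11-1--
  m55: -1-1-1,-10--1,-101--,1-0-1-,11-1--
  m56: --10-0,1-1--0,1-1-0-
  m57: 1--001,1-1-0-,11--01
  m58: --10-0,1---10,1-1--0
  m60: 1--1-0,1-1--0,1-1-0-,11-1--
  m61: -1-1-1,1-1-0-,11--01,11-1--
  m62: 1---10,1--1-0,1-1--0,11-1--
  m63: -1-1-1,11-1--
Essential: --0110, --10-0, -0-000, -01-00, -0100-, -1-1-1, -10--1, -101--, 0-0101, 0-1111, 1-0-1-, 1-1-0-, 10-0--
Petrick residual → 01--11, 1--1-0
Min cover (15 terms): c'def' + cd'f' + b'd'e'f' + b'ce'f' + b'cd'e' + bdf + bc'f + bc'd + a'c'de'f + a'cdef + a'bef + adf' + ac'e + ace' + ab'd'

15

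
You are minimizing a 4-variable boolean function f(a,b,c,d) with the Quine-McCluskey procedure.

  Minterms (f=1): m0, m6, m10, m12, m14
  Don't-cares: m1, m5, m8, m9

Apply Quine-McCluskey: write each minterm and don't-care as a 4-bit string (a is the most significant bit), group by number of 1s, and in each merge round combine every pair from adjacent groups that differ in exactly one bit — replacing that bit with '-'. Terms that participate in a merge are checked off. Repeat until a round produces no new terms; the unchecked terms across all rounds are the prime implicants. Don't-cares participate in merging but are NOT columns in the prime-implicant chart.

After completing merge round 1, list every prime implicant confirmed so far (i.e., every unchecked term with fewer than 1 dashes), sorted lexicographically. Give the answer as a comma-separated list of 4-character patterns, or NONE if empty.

[col 0] 0000*, 0001*, 0101*, 0110*, 1000*, 1001*, 1010*, 1100*, 1110*
[col 1] -000*, -001*, -110, 0-01, 000-*, 1-00*, 1-10*, 10-0*, 100-*, 11-0*
[col 2] -00-, 1--0
Prime implicants: -00-, -110, 0-01, 1--0

NONE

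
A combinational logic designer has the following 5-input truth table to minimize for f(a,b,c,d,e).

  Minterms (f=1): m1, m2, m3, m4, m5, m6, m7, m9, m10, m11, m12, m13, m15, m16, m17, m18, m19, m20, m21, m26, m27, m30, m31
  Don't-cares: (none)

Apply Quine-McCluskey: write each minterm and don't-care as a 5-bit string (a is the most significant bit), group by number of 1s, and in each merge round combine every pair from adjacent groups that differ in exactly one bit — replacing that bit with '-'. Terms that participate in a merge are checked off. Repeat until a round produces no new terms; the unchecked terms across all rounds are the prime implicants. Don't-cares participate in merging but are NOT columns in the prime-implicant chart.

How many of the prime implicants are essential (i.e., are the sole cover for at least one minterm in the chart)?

4

size-2^0 implicants → 00001(✓)  00010(✓)  00011(✓)  00100(✓)  00101(✓)  00110(✓)  00111(✓)  01001(✓)  01010(✓)  01011(✓)  01100(✓)  01101(✓)  01111(✓)  10000(✓)  10001(✓)  10010(✓)  10011(✓)  10100(✓)  10101(✓)  11010(✓)  11011(✓)  11110(✓)  11111(✓)
size-2^1 implicants → -0001(✓)  -0010(✓)  -0011(✓)  -0100(✓)  -0101(✓)  -1010(✓)  -1011(✓)  -1111(✓)  0-001(✓)  0-010(✓)  0-011(✓)  0-100(✓)  0-101(✓)  0-111(✓)  00-01(✓)  00-10(✓)  00-11(✓)  000-1(✓)  0001-(✓)  001-0(✓)  001-1(✓)  0010-(✓)  0011-(✓)  01-01(✓)  01-11(✓)  010-1(✓)  0101-(✓)  011-1(✓)  0110-(✓)  1-010(✓)  1-011(✓)  10-00(✓)  10-01(✓)  100-0(✓)  100-1(✓)  1000-(✓)  1001-(✓)  1010-(✓)  11-10(✓)  11-11(✓)  1101-(✓)  1111-(✓)
size-2^2 implicants → --010(✓)  --011(✓)  -0-01  -00-1  -001-(✓)  -010-  -1-11  -101-(✓)  0--01(✓)  0--11(✓)  0-0-1(✓)  0-01-(✓)  0-1-1(✓)  0-10-  00--1(✓)  00-1-  001--  01--1(✓)  1-01-(✓)  10-0-  100--  11-1-
size-2^3 implicants → --01-  0---1
Unchecked terms (primes): --01-, -0-01, -00-1, -010-, -1-11, 0---1, 0-10-, 00-1-, 001--, 10-0-, 100--, 11-1-
Minterm coverage:
  m1 ⊆ -0-01,-00-1,0---1
  m2 ⊆ --01-,00-1-
  m3 ⊆ --01-,-00-1,0---1,00-1-
  m4 ⊆ -010-,0-10-,001--
  m5 ⊆ -0-01,-010-,0---1,0-10-,001--
  m6 ⊆ 00-1-,001--
  m7 ⊆ 0---1,00-1-,001--
  m9 ⊆ 0---1 [E]
  m10 ⊆ --01- [E]
  m11 ⊆ --01-,-1-11,0---1
  m12 ⊆ 0-10- [E]
  m13 ⊆ 0---1,0-10-
  m15 ⊆ -1-11,0---1
  m16 ⊆ 10-0-,100--
  m17 ⊆ -0-01,-00-1,10-0-,100--
  m18 ⊆ --01-,100--
  m19 ⊆ --01-,-00-1,100--
  m20 ⊆ -010-,10-0-
  m21 ⊆ -0-01,-010-,10-0-
  m26 ⊆ --01-,11-1-
  m27 ⊆ --01-,-1-11,11-1-
  m30 ⊆ 11-1- [E]
  m31 ⊆ -1-11,11-1-
E = {--01-, 0---1, 0-10-, 11-1-}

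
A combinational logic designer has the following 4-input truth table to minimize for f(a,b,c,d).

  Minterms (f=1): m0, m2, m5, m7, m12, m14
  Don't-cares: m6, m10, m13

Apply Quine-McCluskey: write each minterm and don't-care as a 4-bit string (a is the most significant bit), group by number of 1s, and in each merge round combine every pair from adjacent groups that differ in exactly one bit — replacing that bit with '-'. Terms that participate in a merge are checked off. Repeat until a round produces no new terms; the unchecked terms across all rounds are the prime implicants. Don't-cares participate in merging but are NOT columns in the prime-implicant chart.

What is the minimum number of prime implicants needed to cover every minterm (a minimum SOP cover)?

3

[col 0] 0000*, 0010*, 0101*, 0110*, 0111*, 1010*, 1100*, 1101*, 1110*
[col 1] -010*, -101, -110*, 0-10*, 00-0, 01-1, 011-, 1-10*, 11-0, 110-
[col 2] --10
Prime implicants: --10, -101, 00-0, 01-1, 011-, 11-0, 110-
PI chart (minterm → PIs covering it):
  0 | 00-0  (sole → essential)
  2 | --10,00-0
  5 | -101,01-1
  7 | 01-1,011-
  12 | 11-0,110-
  14 | --10,11-0
Essential prime implicants: 00-0
Petrick residual → 01-1, 11-0
Minimum SOP uses 3 PIs: a'b'd' + a'bd + abd'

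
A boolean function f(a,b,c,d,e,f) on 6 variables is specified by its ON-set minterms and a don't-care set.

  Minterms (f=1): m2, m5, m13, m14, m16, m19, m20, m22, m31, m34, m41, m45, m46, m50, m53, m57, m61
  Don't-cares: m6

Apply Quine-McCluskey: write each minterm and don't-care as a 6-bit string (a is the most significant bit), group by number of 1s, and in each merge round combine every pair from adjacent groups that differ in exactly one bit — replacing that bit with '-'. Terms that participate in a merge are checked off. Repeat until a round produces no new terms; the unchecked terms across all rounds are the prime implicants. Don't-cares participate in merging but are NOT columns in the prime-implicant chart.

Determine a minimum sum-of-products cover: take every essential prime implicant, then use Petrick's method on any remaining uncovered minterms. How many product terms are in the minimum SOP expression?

10

size-2^0 implicants → 000010(✓)  000101(✓)  000110(✓)  001101(✓)  001110(✓)  010000(✓)  010011  010100(✓)  010110(✓)  011111  100010(✓)  101001(✓)  101101(✓)  101110(✓)  110010(✓)  110101(✓)  111001(✓)  111101(✓)
size-2^1 implicants → -00010  -01101  -01110  0-0110  00-101  00-110  000-10  010-00  0101-0  1-0010  1-1001(✓)  1-1101(✓)  101-01(✓)  11-101  111-01(✓)
size-2^2 implicants → 1-1-01
Unchecked terms (primes): -00010, -01101, -01110, 0-0110, 00-101, 00-110, 000-10, 010-00, 010011, 0101-0, 011111, 1-0010, 1-1-01, 11-101
Minterm coverage:
  m2 ⊆ -00010,000-10
  m5 ⊆ 00-101 [E]
  m13 ⊆ -01101,00-101
  m14 ⊆ -01110,00-110
  m16 ⊆ 010-00 [E]
  m19 ⊆ 010011 [E]
  m20 ⊆ 010-00,0101-0
  m22 ⊆ 0-0110,0101-0
  m31 ⊆ 011111 [E]
  m34 ⊆ -00010,1-0010
  m41 ⊆ 1-1-01 [E]
  m45 ⊆ -01101,1-1-01
  m46 ⊆ -01110 [E]
  m50 ⊆ 1-0010 [E]
  m53 ⊆ 11-101 [E]
  m57 ⊆ 1-1-01 [E]
  m61 ⊆ 1-1-01,11-101
E = {-01110, 00-101, 010-00, 010011, 011111, 1-0010, 1-1-01, 11-101}
Petrick residual → -00010, 0-0110
Cover = b'c'd'ef' + b'cdef' + a'c'def' + a'b'de'f + a'bc'e'f' + a'bc'd'ef + a'bcdef + ac'd'ef' + ace'f + abde'f  |cover|=10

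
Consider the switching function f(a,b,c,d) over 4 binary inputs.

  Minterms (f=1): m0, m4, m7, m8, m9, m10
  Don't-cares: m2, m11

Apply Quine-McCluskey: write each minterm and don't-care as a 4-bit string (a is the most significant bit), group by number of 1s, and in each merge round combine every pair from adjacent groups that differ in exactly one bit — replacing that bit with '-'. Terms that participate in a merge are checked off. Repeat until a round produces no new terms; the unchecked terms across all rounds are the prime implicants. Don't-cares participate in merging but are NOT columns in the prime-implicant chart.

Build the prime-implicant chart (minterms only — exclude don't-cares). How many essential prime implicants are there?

Round 0: 0000✓ 0010✓ 0100✓ 0111 1000✓ 1001✓ 1010✓ 1011✓
Round 1: -000✓ -010✓ 0-00 00-0✓ 10-0✓ 10-1✓ 100-✓ 101-✓
Round 2: -0-0 10--
PIs = {-0-0, 0-00, 0111, 10--}
Coverage chart:
  m0: -0-0,0-00
  m4: 0-00 ←essential
  m7: 0111 ←essential
  m8: -0-0,10--
  m9: 10-- ←essential
  m10: -0-0,10--
Essential: 0-00, 0111, 10--

3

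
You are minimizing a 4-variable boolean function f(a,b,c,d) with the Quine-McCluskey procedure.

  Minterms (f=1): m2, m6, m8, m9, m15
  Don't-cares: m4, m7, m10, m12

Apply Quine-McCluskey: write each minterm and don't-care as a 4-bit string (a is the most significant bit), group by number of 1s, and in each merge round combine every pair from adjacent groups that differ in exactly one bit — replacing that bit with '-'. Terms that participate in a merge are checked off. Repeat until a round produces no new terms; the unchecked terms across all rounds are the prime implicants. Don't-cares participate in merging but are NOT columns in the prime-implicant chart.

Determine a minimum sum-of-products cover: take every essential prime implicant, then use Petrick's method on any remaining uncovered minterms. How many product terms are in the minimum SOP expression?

size-2^0 implicants → 0010(✓)  0100(✓)  0110(✓)  0111(✓)  1000(✓)  1001(✓)  1010(✓)  1100(✓)  1111(✓)
size-2^1 implicants → -010  -100  -111  0-10  01-0  011-  1-00  10-0  100-
Unchecked terms (primes): -010, -100, -111, 0-10, 01-0, 011-, 1-00, 10-0, 100-
Minterm coverage:
  m2 ⊆ -010,0-10
  m6 ⊆ 0-10,01-0,011-
  m8 ⊆ 1-00,10-0,100-
  m9 ⊆ 100- [E]
  m15 ⊆ -111 [E]
E = {-111, 100-}
Petrick residual → 0-10
Cover = bcd + a'cd' + ab'c'  |cover|=3

3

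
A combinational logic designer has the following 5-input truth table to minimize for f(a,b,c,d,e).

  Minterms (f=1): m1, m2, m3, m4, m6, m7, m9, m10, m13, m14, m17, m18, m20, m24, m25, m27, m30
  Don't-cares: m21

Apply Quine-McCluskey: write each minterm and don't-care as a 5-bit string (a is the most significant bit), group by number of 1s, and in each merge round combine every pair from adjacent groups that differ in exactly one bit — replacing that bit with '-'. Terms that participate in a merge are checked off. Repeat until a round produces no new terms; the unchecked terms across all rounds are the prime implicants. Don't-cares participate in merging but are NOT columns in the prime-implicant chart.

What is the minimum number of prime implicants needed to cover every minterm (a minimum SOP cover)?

9

Round 0: 00001✓ 00010✓ 00011✓ 00100✓ 00110✓ 00111✓ 01001✓ 01010✓ 01101✓ 01110✓ 10001✓ 10010✓ 10100✓ 10101✓ 11000✓ 11001✓ 11011✓ 11110✓
Round 1: -0001✓ -0010 -0100 -1001✓ -1110 0-001✓ 0-010✓ 0-110✓ 00-10✓ 00-11✓ 000-1 0001-✓ 001-0 0011-✓ 01-01 01-10✓ 1-001✓ 10-01 1010- 110-1 1100-
Round 2: --001 0--10 00-1-
PIs = {--001, -0010, -0100, -1110, 0--10, 00-1-, 000-1, 001-0, 01-01, 10-01, 1010-, 110-1, 1100-}
Coverage chart:
  m1: --001,000-1
  m2: -0010,0--10,00-1-
  m3: 00-1-,000-1
  m4: -0100,001-0
  m6: 0--10,00-1-,001-0
  m7: 00-1- ←essential
  m9: --001,01-01
  m10: 0--10 ←essential
  m13: 01-01 ←essential
  m14: -1110,0--10
  m17: --001,10-01
  m18: -0010 ←essential
  m20: -0100,1010-
  m24: 1100- ←essential
  m25: --001,110-1,1100-
  m27: 110-1 ←essential
  m30: -1110 ←essential
Essential: -0010, -1110, 0--10, 00-1-, 01-01, 110-1, 1100-
Petrick residual → --001, -0100
Min cover (9 terms): c'd'e + b'c'de' + b'cd'e' + bcde' + a'de' + a'b'd + a'bd'e + abc'e + abc'd'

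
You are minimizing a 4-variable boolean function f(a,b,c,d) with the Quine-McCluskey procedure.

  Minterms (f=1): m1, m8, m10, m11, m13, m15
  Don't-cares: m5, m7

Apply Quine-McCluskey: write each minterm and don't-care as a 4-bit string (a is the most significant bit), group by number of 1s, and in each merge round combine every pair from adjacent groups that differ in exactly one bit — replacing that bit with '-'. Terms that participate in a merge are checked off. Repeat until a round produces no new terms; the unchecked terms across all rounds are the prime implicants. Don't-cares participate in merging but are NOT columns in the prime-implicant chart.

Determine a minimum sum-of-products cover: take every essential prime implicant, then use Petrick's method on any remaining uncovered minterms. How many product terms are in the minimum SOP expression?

4

size-2^0 implicants → 0001(✓)  0101(✓)  0111(✓)  1000(✓)  1010(✓)  1011(✓)  1101(✓)  1111(✓)
size-2^1 implicants → -101(✓)  -111(✓)  0-01  01-1(✓)  1-11  10-0  101-  11-1(✓)
size-2^2 implicants → -1-1
Unchecked terms (primes): -1-1, 0-01, 1-11, 10-0, 101-
Minterm coverage:
  m1 ⊆ 0-01 [E]
  m8 ⊆ 10-0 [E]
  m10 ⊆ 10-0,101-
  m11 ⊆ 1-11,101-
  m13 ⊆ -1-1 [E]
  m15 ⊆ -1-1,1-11
E = {-1-1, 0-01, 10-0}
Petrick residual → 1-11
Cover = bd + a'c'd + acd + ab'd'  |cover|=4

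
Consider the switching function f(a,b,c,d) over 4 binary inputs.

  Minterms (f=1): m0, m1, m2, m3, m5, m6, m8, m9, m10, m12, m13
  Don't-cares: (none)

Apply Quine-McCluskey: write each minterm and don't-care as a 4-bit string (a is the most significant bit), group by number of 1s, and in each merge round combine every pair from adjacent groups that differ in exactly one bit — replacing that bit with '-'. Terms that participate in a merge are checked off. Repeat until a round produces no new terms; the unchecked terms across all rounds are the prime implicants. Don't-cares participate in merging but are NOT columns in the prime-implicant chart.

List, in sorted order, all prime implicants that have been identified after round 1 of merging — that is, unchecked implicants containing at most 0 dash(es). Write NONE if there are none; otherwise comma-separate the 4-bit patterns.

NONE

[col 0] 0000*, 0001*, 0010*, 0011*, 0101*, 0110*, 1000*, 1001*, 1010*, 1100*, 1101*
[col 1] -000*, -001*, -010*, -101*, 0-01*, 0-10, 00-0*, 00-1*, 000-*, 001-*, 1-00*, 1-01*, 10-0*, 100-*, 110-*
[col 2] --01, -0-0, -00-, 00--, 1-0-
Prime implicants: --01, -0-0, -00-, 0-10, 00--, 1-0-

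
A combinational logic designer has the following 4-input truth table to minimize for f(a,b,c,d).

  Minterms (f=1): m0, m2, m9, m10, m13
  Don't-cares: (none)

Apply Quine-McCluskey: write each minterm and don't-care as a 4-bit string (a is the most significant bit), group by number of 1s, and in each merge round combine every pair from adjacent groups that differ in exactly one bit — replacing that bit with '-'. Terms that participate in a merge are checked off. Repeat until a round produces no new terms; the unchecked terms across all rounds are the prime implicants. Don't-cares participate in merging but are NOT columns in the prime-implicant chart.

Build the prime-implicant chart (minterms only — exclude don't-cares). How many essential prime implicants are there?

[col 0] 0000*, 0010*, 1001*, 1010*, 1101*
[col 1] -010, 00-0, 1-01
Prime implicants: -010, 00-0, 1-01
PI chart (minterm → PIs covering it):
  0 | 00-0  (sole → essential)
  2 | -010,00-0
  9 | 1-01  (sole → essential)
  10 | -010  (sole → essential)
  13 | 1-01  (sole → essential)
Essential prime implicants: -010, 00-0, 1-01

3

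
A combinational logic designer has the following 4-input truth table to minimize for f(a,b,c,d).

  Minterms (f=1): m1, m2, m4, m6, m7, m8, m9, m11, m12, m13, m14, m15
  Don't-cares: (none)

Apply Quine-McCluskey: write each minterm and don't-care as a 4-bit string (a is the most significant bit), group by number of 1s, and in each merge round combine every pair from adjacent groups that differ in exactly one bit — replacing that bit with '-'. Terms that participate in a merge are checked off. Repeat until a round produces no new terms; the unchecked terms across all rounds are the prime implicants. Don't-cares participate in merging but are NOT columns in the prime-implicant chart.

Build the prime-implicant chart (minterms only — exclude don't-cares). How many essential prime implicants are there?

6

Round 0: 0001✓ 0010✓ 0100✓ 0110✓ 0111✓ 1000✓ 1001✓ 1011✓ 1100✓ 1101✓ 1110✓ 1111✓
Round 1: -001 -100✓ -110✓ -111✓ 0-10 01-0✓ 011-✓ 1-00✓ 1-01✓ 1-11✓ 10-1✓ 100-✓ 11-0✓ 11-1✓ 110-✓ 111-✓
Round 2: -1-0 -11- 1--1 1-0- 11--
PIs = {-001, -1-0, -11-, 0-10, 1--1, 1-0-, 11--}
Coverage chart:
  m1: -001 ←essential
  m2: 0-10 ←essential
  m4: -1-0 ←essential
  m6: -1-0,-11-,0-10
  m7: -11- ←essential
  m8: 1-0- ←essential
  m9: -001,1--1,1-0-
  m11: 1--1 ←essential
  m12: -1-0,1-0-,11--
  m13: 1--1,1-0-,11--
  m14: -1-0,-11-,11--
  m15: -11-,1--1,11--
Essential: -001, -1-0, -11-, 0-10, 1--1, 1-0-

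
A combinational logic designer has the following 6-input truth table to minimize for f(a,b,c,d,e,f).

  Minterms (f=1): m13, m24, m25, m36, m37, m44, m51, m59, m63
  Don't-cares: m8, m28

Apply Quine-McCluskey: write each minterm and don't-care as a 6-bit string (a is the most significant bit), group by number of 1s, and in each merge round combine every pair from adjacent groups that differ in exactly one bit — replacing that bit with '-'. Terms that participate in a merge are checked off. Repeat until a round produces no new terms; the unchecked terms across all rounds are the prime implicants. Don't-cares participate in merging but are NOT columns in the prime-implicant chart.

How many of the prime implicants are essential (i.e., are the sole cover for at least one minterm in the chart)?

size-2^0 implicants → 001000(✓)  001101  011000(✓)  011001(✓)  011100(✓)  100100(✓)  100101(✓)  101100(✓)  110011(✓)  111011(✓)  111111(✓)
size-2^1 implicants → 0-1000  011-00  01100-  10-100  10010-  11-011  111-11
Unchecked terms (primes): 0-1000, 001101, 011-00, 01100-, 10-100, 10010-, 11-011, 111-11
Minterm coverage:
  m13 ⊆ 001101 [E]
  m24 ⊆ 0-1000,011-00,01100-
  m25 ⊆ 01100- [E]
  m36 ⊆ 10-100,10010-
  m37 ⊆ 10010- [E]
  m44 ⊆ 10-100 [E]
  m51 ⊆ 11-011 [E]
  m59 ⊆ 11-011,111-11
  m63 ⊆ 111-11 [E]
E = {001101, 01100-, 10-100, 10010-, 11-011, 111-11}

6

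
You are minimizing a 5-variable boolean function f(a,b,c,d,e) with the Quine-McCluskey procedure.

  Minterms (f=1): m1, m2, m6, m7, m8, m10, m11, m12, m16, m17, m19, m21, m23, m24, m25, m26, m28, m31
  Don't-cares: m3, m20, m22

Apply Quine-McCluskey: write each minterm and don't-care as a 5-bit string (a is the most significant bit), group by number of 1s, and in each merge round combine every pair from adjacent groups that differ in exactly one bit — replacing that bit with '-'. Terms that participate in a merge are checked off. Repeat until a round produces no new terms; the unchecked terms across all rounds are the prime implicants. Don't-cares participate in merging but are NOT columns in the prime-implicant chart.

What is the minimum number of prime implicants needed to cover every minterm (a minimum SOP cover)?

size-2^0 implicants → 00001(✓)  00010(✓)  00011(✓)  00110(✓)  00111(✓)  01000(✓)  01010(✓)  01011(✓)  01100(✓)  10000(✓)  10001(✓)  10011(✓)  10100(✓)  10101(✓)  10110(✓)  10111(✓)  11000(✓)  11001(✓)  11010(✓)  11100(✓)  11111(✓)
size-2^1 implicants → -0001(✓)  -0011(✓)  -0110(✓)  -0111(✓)  -1000(✓)  -1010(✓)  -1100(✓)  0-010(✓)  0-011(✓)  00-10(✓)  00-11(✓)  000-1(✓)  0001-(✓)  0011-(✓)  01-00(✓)  010-0(✓)  0101-(✓)  1-000(✓)  1-001(✓)  1-100(✓)  1-111  10-00(✓)  10-01(✓)  10-11(✓)  100-1(✓)  1000-(✓)  101-0(✓)  101-1(✓)  1010-(✓)  1011-(✓)  11-00(✓)  110-0(✓)  1100-(✓)
size-2^2 implicants → -0-11  -00-1  -011-  -1-00  -10-0  0-01-  00-1-  1--00  1-00-  10--1  10-0-  101--
Unchecked terms (primes): -0-11, -00-1, -011-, -1-00, -10-0, 0-01-, 00-1-, 1--00, 1-00-, 1-111, 10--1, 10-0-, 101--
Minterm coverage:
  m1 ⊆ -00-1 [E]
  m2 ⊆ 0-01-,00-1-
  m6 ⊆ -011-,00-1-
  m7 ⊆ -0-11,-011-,00-1-
  m8 ⊆ -1-00,-10-0
  m10 ⊆ -10-0,0-01-
  m11 ⊆ 0-01- [E]
  m12 ⊆ -1-00 [E]
  m16 ⊆ 1--00,1-00-,10-0-
  m17 ⊆ -00-1,1-00-,10--1,10-0-
  m19 ⊆ -0-11,-00-1,10--1
  m21 ⊆ 10--1,10-0-,101--
  m23 ⊆ -0-11,-011-,1-111,10--1,101--
  m24 ⊆ -1-00,-10-0,1--00,1-00-
  m25 ⊆ 1-00- [E]
  m26 ⊆ -10-0 [E]
  m28 ⊆ -1-00,1--00
  m31 ⊆ 1-111 [E]
E = {-00-1, -1-00, -10-0, 0-01-, 1-00-, 1-111}
Petrick residual → -011-, 10--1
Cover = b'c'e + b'cd + bd'e' + bc'e' + a'c'd + ac'd' + acde + ab'e  |cover|=8

8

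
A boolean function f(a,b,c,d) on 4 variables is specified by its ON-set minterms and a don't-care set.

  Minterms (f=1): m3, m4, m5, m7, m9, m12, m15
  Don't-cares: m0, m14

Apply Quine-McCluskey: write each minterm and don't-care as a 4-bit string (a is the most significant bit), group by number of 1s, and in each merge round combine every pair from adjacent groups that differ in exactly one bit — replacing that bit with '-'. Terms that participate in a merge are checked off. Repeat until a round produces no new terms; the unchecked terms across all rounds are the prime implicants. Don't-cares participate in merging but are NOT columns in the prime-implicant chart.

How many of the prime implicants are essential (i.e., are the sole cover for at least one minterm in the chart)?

[col 0] 0000*, 0011*, 0100*, 0101*, 0111*, 1001, 1100*, 1110*, 1111*
[col 1] -100, -111, 0-00, 0-11, 01-1, 010-, 11-0, 111-
Prime implicants: -100, -111, 0-00, 0-11, 01-1, 010-, 1001, 11-0, 111-
PI chart (minterm → PIs covering it):
  3 | 0-11  (sole → essential)
  4 | -100,0-00,010-
  5 | 01-1,010-
  7 | -111,0-11,01-1
  9 | 1001  (sole → essential)
  12 | -100,11-0
  15 | -111,111-
Essential prime implicants: 0-11, 1001

2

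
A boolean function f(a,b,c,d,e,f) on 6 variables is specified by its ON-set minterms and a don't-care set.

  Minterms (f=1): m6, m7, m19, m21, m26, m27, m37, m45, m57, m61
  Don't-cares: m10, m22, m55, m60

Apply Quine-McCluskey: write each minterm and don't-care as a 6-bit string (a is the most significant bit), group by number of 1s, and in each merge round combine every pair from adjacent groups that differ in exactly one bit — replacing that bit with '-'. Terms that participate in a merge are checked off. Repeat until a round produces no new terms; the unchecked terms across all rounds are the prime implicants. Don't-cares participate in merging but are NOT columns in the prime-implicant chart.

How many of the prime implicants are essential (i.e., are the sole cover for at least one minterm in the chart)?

Round 0: 000110✓ 000111✓ 001010✓ 010011✓ 010101 010110✓ 011010✓ 011011✓ 100101✓ 101101✓ 110111 111001✓ 111100✓ 111101✓
Round 1: 0-0110 0-1010 00011- 01-011 01101- 1-1101 10-101 111-01 11110-
PIs = {0-0110, 0-1010, 00011-, 01-011, 010101, 01101-, 1-1101, 10-101, 110111, 111-01, 11110-}
Coverage chart:
  m6: 0-0110,00011-
  m7: 00011- ←essential
  m19: 01-011 ←essential
  m21: 010101 ←essential
  m26: 0-1010,01101-
  m27: 01-011,01101-
  m37: 10-101 ←essential
  m45: 1-1101,10-101
  m57: 111-01 ←essential
  m61: 1-1101,111-01,11110-
Essential: 00011-, 01-011, 010101, 10-101, 111-01

5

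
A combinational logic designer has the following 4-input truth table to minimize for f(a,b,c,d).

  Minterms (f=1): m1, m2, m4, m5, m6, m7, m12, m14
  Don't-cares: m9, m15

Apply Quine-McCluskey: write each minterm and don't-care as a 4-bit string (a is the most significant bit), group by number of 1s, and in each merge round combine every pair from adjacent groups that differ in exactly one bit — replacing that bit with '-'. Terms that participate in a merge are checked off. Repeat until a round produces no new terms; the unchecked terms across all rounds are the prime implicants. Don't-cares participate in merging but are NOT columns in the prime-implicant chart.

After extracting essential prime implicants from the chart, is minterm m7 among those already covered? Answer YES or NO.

Round 0: 0001✓ 0010✓ 0100✓ 0101✓ 0110✓ 0111✓ 1001✓ 1100✓ 1110✓ 1111✓
Round 1: -001 -100✓ -110✓ -111✓ 0-01 0-10 01-0✓ 01-1✓ 010-✓ 011-✓ 11-0✓ 111-✓
Round 2: -1-0 -11- 01--
PIs = {-001, -1-0, -11-, 0-01, 0-10, 01--}
Coverage chart:
  m1: -001,0-01
  m2: 0-10 ←essential
  m4: -1-0,01--
  m5: 0-01,01--
  m6: -1-0,-11-,0-10,01--
  m7: -11-,01--
  m12: -1-0 ←essential
  m14: -1-0,-11-
Essential: -1-0, 0-10

NO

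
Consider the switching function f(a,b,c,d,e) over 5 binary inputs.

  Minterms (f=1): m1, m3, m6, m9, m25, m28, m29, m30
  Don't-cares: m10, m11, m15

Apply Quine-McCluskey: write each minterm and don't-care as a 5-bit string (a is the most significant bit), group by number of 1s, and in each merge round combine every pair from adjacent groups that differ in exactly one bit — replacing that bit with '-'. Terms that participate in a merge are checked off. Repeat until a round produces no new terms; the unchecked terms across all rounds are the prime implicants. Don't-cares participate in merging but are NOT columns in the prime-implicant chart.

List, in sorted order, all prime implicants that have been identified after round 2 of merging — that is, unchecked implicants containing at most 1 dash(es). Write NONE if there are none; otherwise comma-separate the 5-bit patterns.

size-2^0 implicants → 00001(✓)  00011(✓)  00110  01001(✓)  01010(✓)  01011(✓)  01111(✓)  11001(✓)  11100(✓)  11101(✓)  11110(✓)
size-2^1 implicants → -1001  0-001(✓)  0-011(✓)  000-1(✓)  01-11  010-1(✓)  0101-  11-01  111-0  1110-
size-2^2 implicants → 0-0-1
Unchecked terms (primes): -1001, 0-0-1, 00110, 01-11, 0101-, 11-01, 111-0, 1110-

-1001, 00110, 01-11, 0101-, 11-01, 111-0, 1110-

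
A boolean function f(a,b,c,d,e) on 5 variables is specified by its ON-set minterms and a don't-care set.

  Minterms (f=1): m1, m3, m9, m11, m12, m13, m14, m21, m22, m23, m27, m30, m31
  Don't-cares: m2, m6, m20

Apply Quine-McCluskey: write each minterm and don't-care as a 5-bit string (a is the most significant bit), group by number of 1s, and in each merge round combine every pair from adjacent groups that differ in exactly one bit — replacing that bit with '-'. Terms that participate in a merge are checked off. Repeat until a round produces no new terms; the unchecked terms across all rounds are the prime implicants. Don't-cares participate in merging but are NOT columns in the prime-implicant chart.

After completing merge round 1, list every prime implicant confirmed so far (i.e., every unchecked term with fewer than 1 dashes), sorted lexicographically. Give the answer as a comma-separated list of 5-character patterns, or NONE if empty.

NONE

size-2^0 implicants → 00001(✓)  00010(✓)  00011(✓)  00110(✓)  01001(✓)  01011(✓)  01100(✓)  01101(✓)  01110(✓)  10100(✓)  10101(✓)  10110(✓)  10111(✓)  11011(✓)  11110(✓)  11111(✓)
size-2^1 implicants → -0110(✓)  -1011  -1110(✓)  0-001(✓)  0-011(✓)  0-110(✓)  00-10  000-1(✓)  0001-  01-01  010-1(✓)  011-0  0110-  1-110(✓)  1-111(✓)  101-0(✓)  101-1(✓)  1010-(✓)  1011-(✓)  11-11  1111-(✓)
size-2^2 implicants → --110  0-0-1  1-11-  101--
Unchecked terms (primes): --110, -1011, 0-0-1, 00-10, 0001-, 01-01, 011-0, 0110-, 1-11-, 101--, 11-11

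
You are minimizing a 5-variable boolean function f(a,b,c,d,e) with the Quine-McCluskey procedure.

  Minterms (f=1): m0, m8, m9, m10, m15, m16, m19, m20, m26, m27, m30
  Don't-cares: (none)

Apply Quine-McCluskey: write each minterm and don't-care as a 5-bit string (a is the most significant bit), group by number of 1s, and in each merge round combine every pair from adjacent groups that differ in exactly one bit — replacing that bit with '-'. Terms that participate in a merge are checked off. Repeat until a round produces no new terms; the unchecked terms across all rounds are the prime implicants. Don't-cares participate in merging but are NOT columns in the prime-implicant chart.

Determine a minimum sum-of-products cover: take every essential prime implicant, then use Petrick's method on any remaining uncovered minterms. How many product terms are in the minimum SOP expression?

7

Round 0: 00000✓ 01000✓ 01001✓ 01010✓ 01111 10000✓ 10011✓ 10100✓ 11010✓ 11011✓ 11110✓
Round 1: -0000 -1010 0-000 010-0 0100- 1-011 10-00 11-10 1101-
PIs = {-0000, -1010, 0-000, 010-0, 0100-, 01111, 1-011, 10-00, 11-10, 1101-}
Coverage chart:
  m0: -0000,0-000
  m8: 0-000,010-0,0100-
  m9: 0100- ←essential
  m10: -1010,010-0
  m15: 01111 ←essential
  m16: -0000,10-00
  m19: 1-011 ←essential
  m20: 10-00 ←essential
  m26: -1010,11-10,1101-
  m27: 1-011,1101-
  m30: 11-10 ←essential
Essential: 0100-, 01111, 1-011, 10-00, 11-10
Petrick residual → -0000, -1010
Min cover (7 terms): b'c'd'e' + bc'de' + a'bc'd' + a'bcde + ac'de + ab'd'e' + abde'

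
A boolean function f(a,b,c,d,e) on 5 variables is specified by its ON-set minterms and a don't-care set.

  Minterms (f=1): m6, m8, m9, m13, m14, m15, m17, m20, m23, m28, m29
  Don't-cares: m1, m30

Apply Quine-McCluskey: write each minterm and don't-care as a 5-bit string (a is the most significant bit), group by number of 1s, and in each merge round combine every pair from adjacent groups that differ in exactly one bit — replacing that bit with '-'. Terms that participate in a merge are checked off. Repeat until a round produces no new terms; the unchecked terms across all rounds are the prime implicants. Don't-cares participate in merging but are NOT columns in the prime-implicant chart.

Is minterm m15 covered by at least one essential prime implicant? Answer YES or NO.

Round 0: 00001✓ 00110✓ 01000✓ 01001✓ 01101✓ 01110✓ 01111✓ 10001✓ 10100✓ 10111 11100✓ 11101✓ 11110✓
Round 1: -0001 -1101 -1110 0-001 0-110 01-01 0100- 011-1 0111- 1-100 111-0 1110-
PIs = {-0001, -1101, -1110, 0-001, 0-110, 01-01, 0100-, 011-1, 0111-, 1-100, 10111, 111-0, 1110-}
Coverage chart:
  m6: 0-110 ←essential
  m8: 0100- ←essential
  m9: 0-001,01-01,0100-
  m13: -1101,01-01,011-1
  m14: -1110,0-110,0111-
  m15: 011-1,0111-
  m17: -0001 ←essential
  m20: 1-100 ←essential
  m23: 10111 ←essential
  m28: 1-100,111-0,1110-
  m29: -1101,1110-
Essential: -0001, 0-110, 0100-, 1-100, 10111

NO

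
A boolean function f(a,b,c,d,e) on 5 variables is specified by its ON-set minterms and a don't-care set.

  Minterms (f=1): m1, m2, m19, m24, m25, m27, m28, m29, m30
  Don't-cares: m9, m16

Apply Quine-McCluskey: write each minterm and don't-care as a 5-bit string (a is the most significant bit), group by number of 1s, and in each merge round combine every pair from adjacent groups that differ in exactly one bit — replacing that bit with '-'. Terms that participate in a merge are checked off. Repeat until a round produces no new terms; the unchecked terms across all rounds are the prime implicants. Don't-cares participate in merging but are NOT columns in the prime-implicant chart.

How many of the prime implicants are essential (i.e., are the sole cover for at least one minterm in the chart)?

size-2^0 implicants → 00001(✓)  00010  01001(✓)  10000(✓)  10011(✓)  11000(✓)  11001(✓)  11011(✓)  11100(✓)  11101(✓)  11110(✓)
size-2^1 implicants → -1001  0-001  1-000  1-011  11-00(✓)  11-01(✓)  110-1  1100-(✓)  111-0  1110-(✓)
size-2^2 implicants → 11-0-
Unchecked terms (primes): -1001, 0-001, 00010, 1-000, 1-011, 11-0-, 110-1, 111-0
Minterm coverage:
  m1 ⊆ 0-001 [E]
  m2 ⊆ 00010 [E]
  m19 ⊆ 1-011 [E]
  m24 ⊆ 1-000,11-0-
  m25 ⊆ -1001,11-0-,110-1
  m27 ⊆ 1-011,110-1
  m28 ⊆ 11-0-,111-0
  m29 ⊆ 11-0- [E]
  m30 ⊆ 111-0 [E]
E = {0-001, 00010, 1-011, 11-0-, 111-0}

5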